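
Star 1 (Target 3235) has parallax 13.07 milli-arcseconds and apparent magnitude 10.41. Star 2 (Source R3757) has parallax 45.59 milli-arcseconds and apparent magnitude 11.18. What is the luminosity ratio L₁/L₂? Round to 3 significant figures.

L₁/L₂ = 24.7

d₁ = 1/p₁ = 1/0.01307″ = 76.511 pc; d₂ = 1/p₂ = 1/0.04559″ = 21.935 pc.
M₁ = m₁ − 5 log₁₀ d₁ + 5 = 10.41 − 9.4186 + 5 = 5.9914.
M₂ = 11.18 − 6.7057 + 5 = 9.4743.
L₁/L₂ = 10^(0.4(M₂ − M₁)) = 10^(0.4 × 3.4829) = 10^1.39316 = 24.726.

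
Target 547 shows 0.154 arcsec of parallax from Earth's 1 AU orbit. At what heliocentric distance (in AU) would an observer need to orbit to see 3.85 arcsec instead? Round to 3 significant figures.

Parallax scales linearly with baseline: p ∝ B, so B = p_target / p_Earth × 1 AU.
B = 3.85 / 0.154 = 25 AU.

25.0 AU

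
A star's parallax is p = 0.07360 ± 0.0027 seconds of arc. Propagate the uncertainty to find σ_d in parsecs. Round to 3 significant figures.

0.498 pc

d = 1/p, so σ_d = σ_p / p².
σ_d = 0.00270 / (0.07360)² = 0.00270 / 0.005417 = 0.49843 pc.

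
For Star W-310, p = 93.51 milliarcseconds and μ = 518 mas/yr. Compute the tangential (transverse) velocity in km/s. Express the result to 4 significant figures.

d = 1/p = 1/0.09351″ = 10.694 pc.
μ = 518 mas/yr = 0.518 ″/yr.
v_t = 4.74 × μ × d = 4.74 × 0.518 × 10.694 = 26.257 km/s.

26.26 km/s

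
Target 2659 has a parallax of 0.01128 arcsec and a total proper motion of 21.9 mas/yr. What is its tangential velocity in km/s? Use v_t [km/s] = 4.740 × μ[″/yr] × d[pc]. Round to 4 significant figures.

d = 1/p = 1/0.01128″ = 88.652 pc.
μ = 21.9 mas/yr = 0.0219 ″/yr.
v_t = 4.74 × μ × d = 4.74 × 0.0219 × 88.652 = 9.2026 km/s.

9.203 km/s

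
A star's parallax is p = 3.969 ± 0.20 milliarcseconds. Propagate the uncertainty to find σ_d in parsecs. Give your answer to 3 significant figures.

12.7 pc

d = 1/p, so σ_d = σ_p / p².
σ_d = 0.000200 / (0.003969)² = 0.000200 / 0.000015753 = 12.696 pc.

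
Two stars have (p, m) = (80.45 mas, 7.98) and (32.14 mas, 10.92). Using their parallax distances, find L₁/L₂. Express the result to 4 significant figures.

L₁/L₂ = 2.394

d₁ = 1/p₁ = 1/0.08045″ = 12.43 pc; d₂ = 1/p₂ = 1/0.03214″ = 31.114 pc.
M₁ = m₁ − 5 log₁₀ d₁ + 5 = 7.98 − 5.4724 + 5 = 7.5076.
M₂ = 10.92 − 7.4648 + 5 = 8.4552.
L₁/L₂ = 10^(0.4(M₂ − M₁)) = 10^(0.4 × 0.9476) = 10^0.37904 = 2.3935.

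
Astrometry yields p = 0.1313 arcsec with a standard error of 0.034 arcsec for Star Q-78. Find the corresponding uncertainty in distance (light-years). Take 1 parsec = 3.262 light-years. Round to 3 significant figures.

d = 1/p, so σ_d = σ_p / p².
σ_d = 0.0340 / (0.1313)² = 0.0340 / 0.01724 = 1.9722 pc = 1.9722 × 3.262 ly = 6.4333 ly.

6.43 ly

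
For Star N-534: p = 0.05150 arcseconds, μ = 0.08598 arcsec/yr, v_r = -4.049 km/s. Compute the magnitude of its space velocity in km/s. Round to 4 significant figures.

d = 1/p = 1/0.05150″ = 19.417 pc.
v_t = 4.740 μ d = 4.740 × 0.08598 × 19.417 = 7.9133 km/s.
v = √(v_r² + v_t²) = √((-4.049)² + 7.9133²) = √79.0147 = 8.889 km/s.

8.889 km/s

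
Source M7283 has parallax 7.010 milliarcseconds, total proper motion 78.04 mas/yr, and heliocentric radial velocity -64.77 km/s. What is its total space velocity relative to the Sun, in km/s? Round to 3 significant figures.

d = 1/p = 1/0.007010″ = 142.65 pc.
μ = 78.04 mas/yr = 0.07804 ″/yr.
v_t = 4.740 μ d = 4.740 × 0.07804 × 142.65 = 52.768 km/s.
v = √(v_r² + v_t²) = √((-64.77)² + 52.768²) = √6979.61 = 83.544 km/s.

83.5 km/s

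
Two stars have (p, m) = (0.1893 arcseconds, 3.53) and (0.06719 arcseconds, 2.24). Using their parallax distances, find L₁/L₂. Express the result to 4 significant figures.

d₁ = 1/p₁ = 1/0.1893″ = 5.2826 pc; d₂ = 1/p₂ = 1/0.06719″ = 14.883 pc.
M₁ = m₁ − 5 log₁₀ d₁ + 5 = 3.53 − 3.6142 + 5 = 4.9158.
M₂ = 2.24 − 5.8635 + 5 = 1.3765.
L₁/L₂ = 10^(0.4(M₂ − M₁)) = 10^(0.4 × (-3.5393)) = 10^(-1.41572) = 0.038395.

L₁/L₂ = 0.03840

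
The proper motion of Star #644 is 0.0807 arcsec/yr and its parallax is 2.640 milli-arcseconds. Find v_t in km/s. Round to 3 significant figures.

145 km/s

d = 1/p = 1/0.002640″ = 378.79 pc.
v_t = 4.74 × μ × d = 4.74 × 0.0807 × 378.79 = 144.89 km/s.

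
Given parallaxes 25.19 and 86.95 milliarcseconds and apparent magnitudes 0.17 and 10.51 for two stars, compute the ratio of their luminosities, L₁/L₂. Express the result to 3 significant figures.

L₁/L₂ = 163000

d₁ = 1/p₁ = 1/0.02519″ = 39.698 pc; d₂ = 1/p₂ = 1/0.08695″ = 11.501 pc.
M₁ = m₁ − 5 log₁₀ d₁ + 5 = 0.17 − 7.9938 + 5 = -2.8238.
M₂ = 10.51 − 5.3037 + 5 = 10.2063.
L₁/L₂ = 10^(0.4(M₂ − M₁)) = 10^(0.4 × 13.0301) = 10^5.21204 = 1.6294 × 10^5.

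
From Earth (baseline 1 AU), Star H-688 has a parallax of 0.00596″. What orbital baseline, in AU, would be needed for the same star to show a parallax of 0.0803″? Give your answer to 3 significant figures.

13.5 AU

Parallax scales linearly with baseline: p ∝ B, so B = p_target / p_Earth × 1 AU.
B = 0.0803 / 0.00596 = 13.473 AU.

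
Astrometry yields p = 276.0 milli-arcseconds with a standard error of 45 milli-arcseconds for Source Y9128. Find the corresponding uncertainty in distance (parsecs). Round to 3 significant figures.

0.591 pc

d = 1/p, so σ_d = σ_p / p².
σ_d = 0.0450 / (0.2760)² = 0.0450 / 0.076176 = 0.59074 pc.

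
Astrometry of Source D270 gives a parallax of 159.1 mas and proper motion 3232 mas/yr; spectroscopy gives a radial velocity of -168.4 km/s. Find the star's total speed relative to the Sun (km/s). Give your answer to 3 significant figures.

194 km/s

d = 1/p = 1/0.1591″ = 6.2854 pc.
μ = 3232 mas/yr = 3.232 ″/yr.
v_t = 4.740 μ d = 4.740 × 3.232 × 6.2854 = 96.29 km/s.
v = √(v_r² + v_t²) = √((-168.4)² + 96.29²) = √37630.3 = 193.99 km/s.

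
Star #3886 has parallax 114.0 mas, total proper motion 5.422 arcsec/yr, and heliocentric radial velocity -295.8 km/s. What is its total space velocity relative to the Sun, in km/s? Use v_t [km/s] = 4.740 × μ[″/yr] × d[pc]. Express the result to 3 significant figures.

d = 1/p = 1/0.1140″ = 8.7719 pc.
v_t = 4.740 μ d = 4.740 × 5.422 × 8.7719 = 225.44 km/s.
v = √(v_r² + v_t²) = √((-295.8)² + 225.44²) = √138321 = 371.92 km/s.

372 km/s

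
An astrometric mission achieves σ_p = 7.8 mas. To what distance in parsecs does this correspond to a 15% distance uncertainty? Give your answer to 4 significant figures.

σ_d/d = σ_p/p, so the condition is σ_p/p ≤ 0.15, i.e. p ≥ σ_p/0.15.
p_min = 7.8/0.15 = 52 mas = 0.052 arcsec.
d_max = 1/p_min = 1/0.052 = 19.231 pc.

19.23 pc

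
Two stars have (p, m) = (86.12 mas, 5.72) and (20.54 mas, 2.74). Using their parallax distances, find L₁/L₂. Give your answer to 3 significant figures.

d₁ = 1/p₁ = 1/0.08612″ = 11.612 pc; d₂ = 1/p₂ = 1/0.02054″ = 48.685 pc.
M₁ = m₁ − 5 log₁₀ d₁ + 5 = 5.72 − 5.3245 + 5 = 5.3955.
M₂ = 2.74 − 8.4370 + 5 = -0.6970.
L₁/L₂ = 10^(0.4(M₂ − M₁)) = 10^(0.4 × (-6.0925)) = 10^(-2.43700) = 0.0036559.

L₁/L₂ = 0.00366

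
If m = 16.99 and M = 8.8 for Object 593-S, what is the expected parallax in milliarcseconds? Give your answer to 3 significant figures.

m − M = 16.99 − 8.8 = 8.19.
d = 10^((m−M)/5 + 1) = 10^2.638 = 434.51 pc.
p = 1/d = 1/434.51 = 0.0023014 arcsec = 2.3014 mas.

2.30 mas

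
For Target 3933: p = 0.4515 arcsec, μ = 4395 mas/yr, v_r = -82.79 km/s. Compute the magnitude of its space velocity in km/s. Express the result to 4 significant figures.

94.78 km/s

d = 1/p = 1/0.4515″ = 2.2148 pc.
μ = 4395 mas/yr = 4.395 ″/yr.
v_t = 4.740 μ d = 4.740 × 4.395 × 2.2148 = 46.139 km/s.
v = √(v_r² + v_t²) = √((-82.79)² + 46.139²) = √8982.99 = 94.779 km/s.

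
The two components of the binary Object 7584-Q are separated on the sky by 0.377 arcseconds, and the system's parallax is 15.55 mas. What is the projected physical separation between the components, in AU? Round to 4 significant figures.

d = 1/p = 1/0.01555″ = 64.309 pc.
At distance d (pc), an angle of θ arcsec spans θ·d AU: s = 0.377 × 64.309 = 24.244 AU.

24.24 AU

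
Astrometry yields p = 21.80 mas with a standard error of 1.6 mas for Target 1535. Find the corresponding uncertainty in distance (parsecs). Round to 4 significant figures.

3.367 pc

d = 1/p, so σ_d = σ_p / p².
σ_d = 0.00160 / (0.02180)² = 0.00160 / 0.00047524 = 3.3667 pc.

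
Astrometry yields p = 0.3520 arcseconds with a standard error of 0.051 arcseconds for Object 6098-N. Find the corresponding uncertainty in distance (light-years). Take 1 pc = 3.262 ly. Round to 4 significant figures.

d = 1/p, so σ_d = σ_p / p².
σ_d = 0.0510 / (0.3520)² = 0.0510 / 0.1239 = 0.41162 pc = 0.41162 × 3.262 ly = 1.3427 ly.

1.343 ly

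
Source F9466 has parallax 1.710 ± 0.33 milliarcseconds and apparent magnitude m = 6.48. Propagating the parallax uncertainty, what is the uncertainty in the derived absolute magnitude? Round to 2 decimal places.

M = m − 5 log₁₀ d + 5 = m + 5 log₁₀ p + 5, so ∂M/∂p = 5/(p ln 10).
σ_M = (5/ln 10) · (σ_p/p) = 2.1715 × 0.33/1.710 = 2.1715 × 0.19298 = 0.41906.

σ_M = 0.42 mag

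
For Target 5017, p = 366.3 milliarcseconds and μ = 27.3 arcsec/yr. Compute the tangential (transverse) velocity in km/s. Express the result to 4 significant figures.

d = 1/p = 1/0.3663″ = 2.73 pc.
v_t = 4.74 × μ × d = 4.74 × 27.3 × 2.73 = 353.27 km/s.

353.3 km/s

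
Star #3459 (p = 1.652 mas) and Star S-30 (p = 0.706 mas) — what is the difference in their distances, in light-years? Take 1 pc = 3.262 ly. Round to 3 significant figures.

2650 ly

d_A = 1/0.001652″ = 605.33 pc; d_B = 1/0.0007060″ = 1416.4 pc.
|d_B − d_A| = |1416.4 − 605.33| = 811.07 pc = 811.07 × 3.262 ly = 2645.7 ly.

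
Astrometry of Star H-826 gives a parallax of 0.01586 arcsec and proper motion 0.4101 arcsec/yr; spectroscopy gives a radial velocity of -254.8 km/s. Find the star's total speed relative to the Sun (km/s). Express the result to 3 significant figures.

283 km/s

d = 1/p = 1/0.01586″ = 63.052 pc.
v_t = 4.740 μ d = 4.740 × 0.4101 × 63.052 = 122.57 km/s.
v = √(v_r² + v_t²) = √((-254.8)² + 122.57²) = √79946.4 = 282.75 km/s.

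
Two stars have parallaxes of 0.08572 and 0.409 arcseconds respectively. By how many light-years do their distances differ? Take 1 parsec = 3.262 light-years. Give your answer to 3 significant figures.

d_A = 1/0.08572″ = 11.666 pc; d_B = 1/0.4090″ = 2.445 pc.
|d_B − d_A| = |2.445 − 11.666| = 9.221 pc = 9.221 × 3.262 ly = 30.079 ly.

30.1 ly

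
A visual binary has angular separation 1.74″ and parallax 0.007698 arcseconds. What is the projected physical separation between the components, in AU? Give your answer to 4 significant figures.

226.0 AU

d = 1/p = 1/0.007698″ = 129.9 pc.
At distance d (pc), an angle of θ arcsec spans θ·d AU: s = 1.74 × 129.9 = 226.03 AU.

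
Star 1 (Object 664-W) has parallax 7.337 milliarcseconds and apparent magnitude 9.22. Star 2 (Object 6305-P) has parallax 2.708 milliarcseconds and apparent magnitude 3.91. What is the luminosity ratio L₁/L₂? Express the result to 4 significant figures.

L₁/L₂ = 0.001024

d₁ = 1/p₁ = 1/0.007337″ = 136.3 pc; d₂ = 1/p₂ = 1/0.002708″ = 369.28 pc.
M₁ = m₁ − 5 log₁₀ d₁ + 5 = 9.22 − 10.6725 + 5 = 3.5475.
M₂ = 3.91 − 12.8368 + 5 = -3.9268.
L₁/L₂ = 10^(0.4(M₂ − M₁)) = 10^(0.4 × (-7.4743)) = 10^(-2.98972) = 0.001024.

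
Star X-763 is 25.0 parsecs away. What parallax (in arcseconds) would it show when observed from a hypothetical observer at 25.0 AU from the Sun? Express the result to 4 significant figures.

p (arcsec) = B (AU) / d (pc).
p = 25.0 / 25.0 = 1 arcsec.

1.000 arcsec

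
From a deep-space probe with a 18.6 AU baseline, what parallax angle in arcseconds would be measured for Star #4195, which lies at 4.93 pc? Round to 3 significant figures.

p (arcsec) = B (AU) / d (pc).
p = 18.6 / 4.93 = 3.7728 arcsec.

3.77 arcsec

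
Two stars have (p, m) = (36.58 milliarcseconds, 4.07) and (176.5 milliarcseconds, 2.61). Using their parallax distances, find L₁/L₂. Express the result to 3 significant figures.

d₁ = 1/p₁ = 1/0.03658″ = 27.337 pc; d₂ = 1/p₂ = 1/0.1765″ = 5.6657 pc.
M₁ = m₁ − 5 log₁₀ d₁ + 5 = 4.07 − 7.1838 + 5 = 1.8862.
M₂ = 2.61 − 3.7663 + 5 = 3.8437.
L₁/L₂ = 10^(0.4(M₂ − M₁)) = 10^(0.4 × 1.9575) = 10^0.78300 = 6.0674.

L₁/L₂ = 6.07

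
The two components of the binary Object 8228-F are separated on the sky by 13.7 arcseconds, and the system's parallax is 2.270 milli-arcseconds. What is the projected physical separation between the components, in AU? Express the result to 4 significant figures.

6035 AU

d = 1/p = 1/0.002270″ = 440.53 pc.
At distance d (pc), an angle of θ arcsec spans θ·d AU: s = 13.7 × 440.53 = 6035.3 AU.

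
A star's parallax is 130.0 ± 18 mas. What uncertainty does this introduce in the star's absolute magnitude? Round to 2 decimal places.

σ_M = 0.30 mag

M = m − 5 log₁₀ d + 5 = m + 5 log₁₀ p + 5, so ∂M/∂p = 5/(p ln 10).
σ_M = (5/ln 10) · (σ_p/p) = 2.1715 × 18/130.0 = 2.1715 × 0.13846 = 0.30067.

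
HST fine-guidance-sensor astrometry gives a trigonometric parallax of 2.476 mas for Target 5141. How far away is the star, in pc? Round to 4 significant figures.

403.9 pc

p = 2.476 mas = 0.002476 arcsec.
d = 1/p = 1/0.002476 = 403.88 pc.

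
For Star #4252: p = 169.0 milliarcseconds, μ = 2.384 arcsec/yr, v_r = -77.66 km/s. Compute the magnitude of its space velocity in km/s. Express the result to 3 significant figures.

d = 1/p = 1/0.1690″ = 5.9172 pc.
v_t = 4.740 μ d = 4.740 × 2.384 × 5.9172 = 66.865 km/s.
v = √(v_r² + v_t²) = √((-77.66)² + 66.865²) = √10502 = 102.48 km/s.

102 km/s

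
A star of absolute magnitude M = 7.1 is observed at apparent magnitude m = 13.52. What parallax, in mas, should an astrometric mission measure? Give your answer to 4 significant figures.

5.200 mas

m − M = 13.52 − 7.1 = 6.42.
d = 10^((m−M)/5 + 1) = 10^2.284 = 192.31 pc.
p = 1/d = 1/192.31 = 0.0051999 arcsec = 5.1999 mas.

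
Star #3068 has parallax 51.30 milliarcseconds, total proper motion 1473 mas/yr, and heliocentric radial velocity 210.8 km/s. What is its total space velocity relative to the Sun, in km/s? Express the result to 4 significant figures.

d = 1/p = 1/0.05130″ = 19.493 pc.
μ = 1473 mas/yr = 1.473 ″/yr.
v_t = 4.740 μ d = 4.740 × 1.473 × 19.493 = 136.1 km/s.
v = √(v_r² + v_t²) = √(210.8² + 136.1²) = √62959.9 = 250.92 km/s.

250.9 km/s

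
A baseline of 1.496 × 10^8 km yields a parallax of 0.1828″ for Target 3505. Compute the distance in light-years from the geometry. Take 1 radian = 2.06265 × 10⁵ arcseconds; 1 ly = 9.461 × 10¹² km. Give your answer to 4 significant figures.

17.84 ly

θ = 0.1828″ = 0.1828/206265 = 8.8624 × 10^-7 rad.
d = B/θ = (1.496 × 10^8) / (8.8624 × 10^-7) = 1.6880 × 10^14 km = (1.6880 × 10^14) / (9.461 × 10^12) ly = 17.842 ly.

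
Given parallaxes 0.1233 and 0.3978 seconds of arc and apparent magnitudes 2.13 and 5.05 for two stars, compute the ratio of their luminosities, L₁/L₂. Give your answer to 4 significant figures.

d₁ = 1/p₁ = 1/0.1233″ = 8.1103 pc; d₂ = 1/p₂ = 1/0.3978″ = 2.5138 pc.
M₁ = m₁ − 5 log₁₀ d₁ + 5 = 2.13 − 4.5452 + 5 = 2.5848.
M₂ = 5.05 − 2.0017 + 5 = 8.0483.
L₁/L₂ = 10^(0.4(M₂ − M₁)) = 10^(0.4 × 5.4635) = 10^2.18540 = 153.25.

L₁/L₂ = 153.3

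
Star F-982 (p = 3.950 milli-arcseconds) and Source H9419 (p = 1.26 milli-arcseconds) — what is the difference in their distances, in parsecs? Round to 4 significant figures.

540.5 pc

d_A = 1/0.003950″ = 253.16 pc; d_B = 1/0.001260″ = 793.65 pc.
|d_B − d_A| = |793.65 − 253.16| = 540.49 pc.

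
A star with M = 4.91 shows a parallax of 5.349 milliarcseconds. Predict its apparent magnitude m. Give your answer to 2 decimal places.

d = 1/p = 1/0.005349″ = 186.95 pc.
m − M = 5 log₁₀ d − 5 = 5 log₁₀(186.95) − 5 = 11.3586 − 5 = 6.3586.
m = M + (m − M) = 4.91 + 6.3586 = 11.27.

m = 11.27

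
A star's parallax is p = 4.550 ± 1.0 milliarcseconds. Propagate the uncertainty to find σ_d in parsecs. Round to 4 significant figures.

d = 1/p, so σ_d = σ_p / p².
σ_d = 0.00100 / (0.004550)² = 0.00100 / 0.000020703 = 48.302 pc.

48.30 pc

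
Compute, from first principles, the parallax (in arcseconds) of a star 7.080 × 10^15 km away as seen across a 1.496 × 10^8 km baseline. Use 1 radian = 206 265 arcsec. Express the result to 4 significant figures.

θ ≈ B/d = (1.496 × 10^8) / (7.080 × 10^15) = 2.1130 × 10^-8 rad.
In arcseconds: 2.1130 × 10^-8 × 206265 = 0.0043584″.

0.004358 arcsec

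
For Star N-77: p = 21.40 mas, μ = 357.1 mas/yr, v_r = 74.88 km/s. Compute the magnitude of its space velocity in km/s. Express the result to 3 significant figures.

d = 1/p = 1/0.02140″ = 46.729 pc.
μ = 357.1 mas/yr = 0.3571 ″/yr.
v_t = 4.740 μ d = 4.740 × 0.3571 × 46.729 = 79.096 km/s.
v = √(v_r² + v_t²) = √(74.88² + 79.096²) = √11863.2 = 108.92 km/s.

109 km/s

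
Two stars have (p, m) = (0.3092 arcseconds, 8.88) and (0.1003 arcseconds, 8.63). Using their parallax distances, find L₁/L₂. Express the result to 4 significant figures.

L₁/L₂ = 0.08358

d₁ = 1/p₁ = 1/0.3092″ = 3.2342 pc; d₂ = 1/p₂ = 1/0.1003″ = 9.9701 pc.
M₁ = m₁ − 5 log₁₀ d₁ + 5 = 8.88 − 2.5488 + 5 = 11.3312.
M₂ = 8.63 − 4.9935 + 5 = 8.6365.
L₁/L₂ = 10^(0.4(M₂ − M₁)) = 10^(0.4 × (-2.6947)) = 10^(-1.07788) = 0.083583.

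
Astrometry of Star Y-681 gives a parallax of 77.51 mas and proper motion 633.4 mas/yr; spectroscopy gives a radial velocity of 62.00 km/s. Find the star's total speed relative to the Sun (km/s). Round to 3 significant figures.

73.1 km/s

d = 1/p = 1/0.07751″ = 12.902 pc.
μ = 633.4 mas/yr = 0.6334 ″/yr.
v_t = 4.740 μ d = 4.740 × 0.6334 × 12.902 = 38.736 km/s.
v = √(v_r² + v_t²) = √(62.00² + 38.736²) = √5344.48 = 73.106 km/s.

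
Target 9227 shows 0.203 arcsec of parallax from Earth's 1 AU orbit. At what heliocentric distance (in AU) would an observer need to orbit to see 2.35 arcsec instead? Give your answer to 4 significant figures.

Parallax scales linearly with baseline: p ∝ B, so B = p_target / p_Earth × 1 AU.
B = 2.35 / 0.203 = 11.576 AU.

11.58 AU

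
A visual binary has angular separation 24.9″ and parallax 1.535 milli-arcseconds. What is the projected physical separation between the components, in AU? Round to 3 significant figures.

d = 1/p = 1/0.001535″ = 651.47 pc.
At distance d (pc), an angle of θ arcsec spans θ·d AU: s = 24.9 × 651.47 = 16222 AU.

16200 AU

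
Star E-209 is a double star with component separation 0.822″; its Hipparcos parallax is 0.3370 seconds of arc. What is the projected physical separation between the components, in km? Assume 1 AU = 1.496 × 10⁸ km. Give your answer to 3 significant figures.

d = 1/p = 1/0.3370″ = 2.9674 pc.
At distance d (pc), an angle of θ arcsec spans θ·d AU: s = 0.822 × 2.9674 = 2.4392 AU.
= 2.4392 × 1.496 × 10⁸ km = 3.6490 × 10^8 km.

3.65 × 10^8 km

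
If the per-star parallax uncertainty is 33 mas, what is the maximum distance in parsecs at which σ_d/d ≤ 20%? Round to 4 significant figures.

6.061 pc

σ_d/d = σ_p/p, so the condition is σ_p/p ≤ 0.20, i.e. p ≥ σ_p/0.20.
p_min = 33/0.20 = 165 mas = 0.165 arcsec.
d_max = 1/p_min = 1/0.165 = 6.0606 pc.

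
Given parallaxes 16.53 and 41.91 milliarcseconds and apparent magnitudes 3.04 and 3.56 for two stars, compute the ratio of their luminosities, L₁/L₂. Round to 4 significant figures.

L₁/L₂ = 10.38

d₁ = 1/p₁ = 1/0.01653″ = 60.496 pc; d₂ = 1/p₂ = 1/0.04191″ = 23.861 pc.
M₁ = m₁ − 5 log₁₀ d₁ + 5 = 3.04 − 8.9086 + 5 = -0.8686.
M₂ = 3.56 − 6.8884 + 5 = 1.6716.
L₁/L₂ = 10^(0.4(M₂ − M₁)) = 10^(0.4 × 2.5402) = 10^1.01608 = 10.377.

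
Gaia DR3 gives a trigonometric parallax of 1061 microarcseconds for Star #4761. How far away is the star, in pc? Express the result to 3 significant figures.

943 pc

p = 1061 microarcseconds = 0.001061 arcsec.
d = 1/p = 1/0.001061 = 942.51 pc.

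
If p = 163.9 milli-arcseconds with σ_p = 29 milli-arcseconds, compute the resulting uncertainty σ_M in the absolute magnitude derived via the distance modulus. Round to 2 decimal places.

M = m − 5 log₁₀ d + 5 = m + 5 log₁₀ p + 5, so ∂M/∂p = 5/(p ln 10).
σ_M = (5/ln 10) · (σ_p/p) = 2.1715 × 29/163.9 = 2.1715 × 0.17694 = 0.38423.

σ_M = 0.38 mag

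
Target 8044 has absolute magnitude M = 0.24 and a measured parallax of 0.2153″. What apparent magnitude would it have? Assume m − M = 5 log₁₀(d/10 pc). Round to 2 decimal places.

d = 1/p = 1/0.2153″ = 4.6447 pc.
m − M = 5 log₁₀ d − 5 = 5 log₁₀(4.6447) − 5 = 3.3348 − 5 = -1.6652.
m = M + (m − M) = 0.24 + (-1.6652) = -1.43.

m = -1.43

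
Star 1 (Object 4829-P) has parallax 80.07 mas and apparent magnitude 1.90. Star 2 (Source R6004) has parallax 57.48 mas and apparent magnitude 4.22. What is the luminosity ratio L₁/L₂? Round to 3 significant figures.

L₁/L₂ = 4.37

d₁ = 1/p₁ = 1/0.08007″ = 12.489 pc; d₂ = 1/p₂ = 1/0.05748″ = 17.397 pc.
M₁ = m₁ − 5 log₁₀ d₁ + 5 = 1.90 − 5.4826 + 5 = 1.4174.
M₂ = 4.22 − 6.2024 + 5 = 3.0176.
L₁/L₂ = 10^(0.4(M₂ − M₁)) = 10^(0.4 × 1.6002) = 10^0.64008 = 4.366.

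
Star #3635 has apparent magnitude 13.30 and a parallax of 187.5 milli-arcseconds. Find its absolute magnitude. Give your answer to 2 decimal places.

M = 14.67

d = 1/p = 1/0.1875″ = 5.3333 pc.
m − M = 5 log₁₀(5.3333) − 5 = 3.6350 − 5 = -1.3650.
M = m − (m − M) = 13.30 − (-1.3650) = 14.67.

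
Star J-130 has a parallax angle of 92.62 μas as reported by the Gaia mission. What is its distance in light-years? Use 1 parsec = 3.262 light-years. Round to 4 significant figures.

p = 92.62 μas = 0.00009262 arcsec.
d = 1/p = 1/0.00009262 = 10797 pc.
In light-years: 10797 × 3.262 = 35220 ly.

35220 light years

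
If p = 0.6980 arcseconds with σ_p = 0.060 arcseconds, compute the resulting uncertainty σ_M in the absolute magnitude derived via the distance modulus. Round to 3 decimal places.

M = m − 5 log₁₀ d + 5 = m + 5 log₁₀ p + 5, so ∂M/∂p = 5/(p ln 10).
σ_M = (5/ln 10) · (σ_p/p) = 2.1715 × 0.060/0.6980 = 2.1715 × 0.08596 = 0.18666.

σ_M = 0.187 mag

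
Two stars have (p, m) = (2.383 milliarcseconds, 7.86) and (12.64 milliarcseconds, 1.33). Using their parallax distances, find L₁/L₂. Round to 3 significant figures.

L₁/L₂ = 0.0687

d₁ = 1/p₁ = 1/0.002383″ = 419.64 pc; d₂ = 1/p₂ = 1/0.01264″ = 79.114 pc.
M₁ = m₁ − 5 log₁₀ d₁ + 5 = 7.86 − 13.1144 + 5 = -0.2544.
M₂ = 1.33 − 9.4913 + 5 = -3.1613.
L₁/L₂ = 10^(0.4(M₂ − M₁)) = 10^(0.4 × (-2.9069)) = 10^(-1.16276) = 0.068745.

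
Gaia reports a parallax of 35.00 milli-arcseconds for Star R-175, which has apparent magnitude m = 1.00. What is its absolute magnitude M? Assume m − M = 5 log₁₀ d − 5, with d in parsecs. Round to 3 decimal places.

M = -1.280

d = 1/p = 1/0.03500″ = 28.571 pc.
m − M = 5 log₁₀(28.571) − 5 = 7.2796 − 5 = 2.2796.
M = m − (m − M) = 1.00 − 2.2796 = -1.280.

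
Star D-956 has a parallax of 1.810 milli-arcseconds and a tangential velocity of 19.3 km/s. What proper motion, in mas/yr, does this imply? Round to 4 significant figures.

d = 1/p = 1/0.001810″ = 552.49 pc.
μ = v_t / (4.74 d) = 19.3 / (4.74 × 552.49) = 19.3 / 2618.8 = 0.0073698 ″/yr = 7.3698 mas/yr.

7.370 mas/yr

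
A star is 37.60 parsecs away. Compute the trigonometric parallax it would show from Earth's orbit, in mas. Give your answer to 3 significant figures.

p = 1/d = 1/37.6 = 0.026596 arcsec.
= 0.026596 × 1000 = 26.596 mas.

26.6 mas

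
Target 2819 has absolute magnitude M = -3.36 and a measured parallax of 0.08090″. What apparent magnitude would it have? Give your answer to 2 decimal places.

m = -2.90

d = 1/p = 1/0.08090″ = 12.361 pc.
m − M = 5 log₁₀ d − 5 = 5 log₁₀(12.361) − 5 = 5.4603 − 5 = 0.4603.
m = M + (m − M) = -3.36 + 0.4603 = -2.90.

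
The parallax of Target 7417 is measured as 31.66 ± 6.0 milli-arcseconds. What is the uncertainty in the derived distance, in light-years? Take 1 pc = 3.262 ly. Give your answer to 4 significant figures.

d = 1/p, so σ_d = σ_p / p².
σ_d = 0.00600 / (0.03166)² = 0.00600 / 0.0010024 = 5.9856 pc = 5.9856 × 3.262 ly = 19.525 ly.

19.53 ly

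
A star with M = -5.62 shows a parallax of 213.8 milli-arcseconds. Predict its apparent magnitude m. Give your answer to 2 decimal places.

d = 1/p = 1/0.2138″ = 4.6773 pc.
m − M = 5 log₁₀ d − 5 = 5 log₁₀(4.6773) − 5 = 3.3500 − 5 = -1.6500.
m = M + (m − M) = -5.62 + (-1.6500) = -7.27.

m = -7.27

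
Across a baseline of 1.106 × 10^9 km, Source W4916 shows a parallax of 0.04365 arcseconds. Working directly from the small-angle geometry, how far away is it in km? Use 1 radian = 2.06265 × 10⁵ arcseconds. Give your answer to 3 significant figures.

5.23 × 10^15 km

θ = 0.04365″ = 0.04365/206265 = 2.1162 × 10^-7 rad.
d = B/θ = (1.106 × 10^9) / (2.1162 × 10^-7) = 5.2263 × 10^15 km.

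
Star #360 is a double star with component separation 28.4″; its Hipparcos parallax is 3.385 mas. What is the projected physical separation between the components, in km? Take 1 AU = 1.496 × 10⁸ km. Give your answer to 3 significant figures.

1.26 × 10^12 km

d = 1/p = 1/0.003385″ = 295.42 pc.
At distance d (pc), an angle of θ arcsec spans θ·d AU: s = 28.4 × 295.42 = 8389.9 AU.
= 8389.9 × 1.496 × 10⁸ km = 1.2551 × 10^12 km.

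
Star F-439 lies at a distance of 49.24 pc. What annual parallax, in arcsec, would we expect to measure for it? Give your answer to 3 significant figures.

0.0203 arcsec

p = 1/d = 1/49.24 = 0.020309 arcsec.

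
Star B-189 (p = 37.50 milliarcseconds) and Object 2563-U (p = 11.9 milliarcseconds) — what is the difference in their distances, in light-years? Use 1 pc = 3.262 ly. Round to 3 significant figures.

187 ly

d_A = 1/0.03750″ = 26.667 pc; d_B = 1/0.01190″ = 84.034 pc.
|d_B − d_A| = |84.034 − 26.667| = 57.367 pc = 57.367 × 3.262 ly = 187.13 ly.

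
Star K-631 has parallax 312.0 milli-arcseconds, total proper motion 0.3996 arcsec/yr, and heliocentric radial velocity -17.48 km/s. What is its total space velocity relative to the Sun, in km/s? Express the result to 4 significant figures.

18.50 km/s

d = 1/p = 1/0.3120″ = 3.2051 pc.
v_t = 4.740 μ d = 4.740 × 0.3996 × 3.2051 = 6.0708 km/s.
v = √(v_r² + v_t²) = √((-17.48)² + 6.0708²) = √342.405 = 18.504 km/s.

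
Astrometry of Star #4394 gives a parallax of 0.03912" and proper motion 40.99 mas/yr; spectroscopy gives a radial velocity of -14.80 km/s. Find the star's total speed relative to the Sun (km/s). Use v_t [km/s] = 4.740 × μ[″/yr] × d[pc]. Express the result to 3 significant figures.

15.6 km/s

d = 1/p = 1/0.03912″ = 25.562 pc.
μ = 40.99 mas/yr = 0.04099 ″/yr.
v_t = 4.740 μ d = 4.740 × 0.04099 × 25.562 = 4.9665 km/s.
v = √(v_r² + v_t²) = √((-14.80)² + 4.9665²) = √243.706 = 15.611 km/s.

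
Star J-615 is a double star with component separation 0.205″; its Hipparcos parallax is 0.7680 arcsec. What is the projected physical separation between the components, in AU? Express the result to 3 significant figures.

0.267 AU

d = 1/p = 1/0.7680″ = 1.3021 pc.
At distance d (pc), an angle of θ arcsec spans θ·d AU: s = 0.205 × 1.3021 = 0.26693 AU.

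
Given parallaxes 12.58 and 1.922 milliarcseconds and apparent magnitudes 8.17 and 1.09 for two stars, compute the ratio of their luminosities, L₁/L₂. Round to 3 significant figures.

L₁/L₂ = 3.44 × 10^-5

d₁ = 1/p₁ = 1/0.01258″ = 79.491 pc; d₂ = 1/p₂ = 1/0.001922″ = 520.29 pc.
M₁ = m₁ − 5 log₁₀ d₁ + 5 = 8.17 − 9.5016 + 5 = 3.6684.
M₂ = 1.09 − 13.5812 + 5 = -7.4912.
L₁/L₂ = 10^(0.4(M₂ − M₁)) = 10^(0.4 × (-11.1596)) = 10^(-4.46384) = 0.000034368.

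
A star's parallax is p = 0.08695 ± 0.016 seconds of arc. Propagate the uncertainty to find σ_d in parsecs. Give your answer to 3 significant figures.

d = 1/p, so σ_d = σ_p / p².
σ_d = 0.0160 / (0.08695)² = 0.0160 / 0.0075603 = 2.1163 pc.

2.12 pc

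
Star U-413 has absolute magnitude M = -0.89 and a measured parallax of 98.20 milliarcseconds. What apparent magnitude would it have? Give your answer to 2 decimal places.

d = 1/p = 1/0.09820″ = 10.183 pc.
m − M = 5 log₁₀ d − 5 = 5 log₁₀(10.183) − 5 = 5.0394 − 5 = 0.0394.
m = M + (m − M) = -0.89 + 0.0394 = -0.85.

m = -0.85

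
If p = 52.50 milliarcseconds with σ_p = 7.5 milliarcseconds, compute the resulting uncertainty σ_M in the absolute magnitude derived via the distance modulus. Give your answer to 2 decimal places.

σ_M = 0.31 mag

M = m − 5 log₁₀ d + 5 = m + 5 log₁₀ p + 5, so ∂M/∂p = 5/(p ln 10).
σ_M = (5/ln 10) · (σ_p/p) = 2.1715 × 7.5/52.50 = 2.1715 × 0.14286 = 0.31022.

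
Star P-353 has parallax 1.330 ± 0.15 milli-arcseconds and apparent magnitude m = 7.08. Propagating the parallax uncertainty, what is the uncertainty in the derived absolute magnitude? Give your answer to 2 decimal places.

M = m − 5 log₁₀ d + 5 = m + 5 log₁₀ p + 5, so ∂M/∂p = 5/(p ln 10).
σ_M = (5/ln 10) · (σ_p/p) = 2.1715 × 0.15/1.330 = 2.1715 × 0.11278 = 0.2449.

σ_M = 0.24 mag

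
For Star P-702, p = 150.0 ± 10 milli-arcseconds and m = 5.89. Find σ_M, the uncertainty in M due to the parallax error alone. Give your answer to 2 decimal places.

M = m − 5 log₁₀ d + 5 = m + 5 log₁₀ p + 5, so ∂M/∂p = 5/(p ln 10).
σ_M = (5/ln 10) · (σ_p/p) = 2.1715 × 10/150.0 = 2.1715 × 0.066667 = 0.14477.

σ_M = 0.14 mag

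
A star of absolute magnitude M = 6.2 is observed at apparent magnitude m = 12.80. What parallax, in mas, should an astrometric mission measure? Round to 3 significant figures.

4.79 mas

m − M = 12.80 − 6.2 = 6.60.
d = 10^((m−M)/5 + 1) = 10^2.320 = 208.93 pc.
p = 1/d = 1/208.93 = 0.0047863 arcsec = 4.7863 mas.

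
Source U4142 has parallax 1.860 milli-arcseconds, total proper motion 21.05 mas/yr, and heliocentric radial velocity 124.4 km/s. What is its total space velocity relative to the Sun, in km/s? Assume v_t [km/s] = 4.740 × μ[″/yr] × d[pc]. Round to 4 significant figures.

d = 1/p = 1/0.001860″ = 537.63 pc.
μ = 21.05 mas/yr = 0.02105 ″/yr.
v_t = 4.740 μ d = 4.740 × 0.02105 × 537.63 = 53.643 km/s.
v = √(v_r² + v_t²) = √(124.4² + 53.643²) = √18352.9 = 135.47 km/s.

135.5 km/s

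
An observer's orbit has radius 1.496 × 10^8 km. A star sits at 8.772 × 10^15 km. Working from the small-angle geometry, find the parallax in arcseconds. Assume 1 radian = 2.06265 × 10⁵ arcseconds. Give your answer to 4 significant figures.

0.003518 arcsec

θ ≈ B/d = (1.496 × 10^8) / (8.772 × 10^15) = 1.7054 × 10^-8 rad.
In arcseconds: 1.7054 × 10^-8 × 206265 = 0.0035176″.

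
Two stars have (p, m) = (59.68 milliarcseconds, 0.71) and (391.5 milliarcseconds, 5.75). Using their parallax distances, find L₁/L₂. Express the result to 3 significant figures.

d₁ = 1/p₁ = 1/0.05968″ = 16.756 pc; d₂ = 1/p₂ = 1/0.3915″ = 2.5543 pc.
M₁ = m₁ − 5 log₁₀ d₁ + 5 = 0.71 − 6.1209 + 5 = -0.4109.
M₂ = 5.75 − 2.0364 + 5 = 8.7136.
L₁/L₂ = 10^(0.4(M₂ − M₁)) = 10^(0.4 × 9.1245) = 10^3.64980 = 4464.8.

L₁/L₂ = 4460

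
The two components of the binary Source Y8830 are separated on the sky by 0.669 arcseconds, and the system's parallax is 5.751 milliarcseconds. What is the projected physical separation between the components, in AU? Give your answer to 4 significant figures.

116.3 AU

d = 1/p = 1/0.005751″ = 173.88 pc.
At distance d (pc), an angle of θ arcsec spans θ·d AU: s = 0.669 × 173.88 = 116.33 AU.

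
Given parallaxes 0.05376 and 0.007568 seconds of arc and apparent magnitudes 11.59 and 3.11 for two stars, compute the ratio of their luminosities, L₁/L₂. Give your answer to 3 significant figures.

d₁ = 1/p₁ = 1/0.05376″ = 18.601 pc; d₂ = 1/p₂ = 1/0.007568″ = 132.14 pc.
M₁ = m₁ − 5 log₁₀ d₁ + 5 = 11.59 − 6.3477 + 5 = 10.2423.
M₂ = 3.11 − 10.6052 + 5 = -2.4952.
L₁/L₂ = 10^(0.4(M₂ − M₁)) = 10^(0.4 × (-12.7375)) = 10^(-5.09500) = 0.0000080353.

L₁/L₂ = 8.04 × 10^-6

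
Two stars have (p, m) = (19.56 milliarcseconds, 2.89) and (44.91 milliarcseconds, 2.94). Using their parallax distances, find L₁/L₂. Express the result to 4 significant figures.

d₁ = 1/p₁ = 1/0.01956″ = 51.125 pc; d₂ = 1/p₂ = 1/0.04491″ = 22.267 pc.
M₁ = m₁ − 5 log₁₀ d₁ + 5 = 2.89 − 8.5432 + 5 = -0.6532.
M₂ = 2.94 − 6.7383 + 5 = 1.2017.
L₁/L₂ = 10^(0.4(M₂ − M₁)) = 10^(0.4 × 1.8549) = 10^0.74196 = 5.5203.

L₁/L₂ = 5.520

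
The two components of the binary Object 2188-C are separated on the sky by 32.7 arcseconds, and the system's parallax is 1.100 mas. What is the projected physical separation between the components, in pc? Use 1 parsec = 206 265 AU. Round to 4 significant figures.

0.1441 pc

d = 1/p = 1/0.001100″ = 909.09 pc.
At distance d (pc), an angle of θ arcsec spans θ·d AU: s = 32.7 × 909.09 = 29727 AU.
= 29727 / 206265 = 0.14412 pc.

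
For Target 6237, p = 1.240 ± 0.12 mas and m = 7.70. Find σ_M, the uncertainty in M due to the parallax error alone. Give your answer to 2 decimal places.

M = m − 5 log₁₀ d + 5 = m + 5 log₁₀ p + 5, so ∂M/∂p = 5/(p ln 10).
σ_M = (5/ln 10) · (σ_p/p) = 2.1715 × 0.12/1.240 = 2.1715 × 0.096774 = 0.21014.

σ_M = 0.21 mag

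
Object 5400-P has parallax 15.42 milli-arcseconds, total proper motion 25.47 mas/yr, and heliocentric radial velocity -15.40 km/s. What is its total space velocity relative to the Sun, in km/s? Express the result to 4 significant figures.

d = 1/p = 1/0.01542″ = 64.851 pc.
μ = 25.47 mas/yr = 0.02547 ″/yr.
v_t = 4.740 μ d = 4.740 × 0.02547 × 64.851 = 7.8293 km/s.
v = √(v_r² + v_t²) = √((-15.40)² + 7.8293²) = √298.458 = 17.276 km/s.

17.28 km/s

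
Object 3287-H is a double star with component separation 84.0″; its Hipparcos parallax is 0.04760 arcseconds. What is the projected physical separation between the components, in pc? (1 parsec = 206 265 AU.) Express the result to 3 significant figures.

d = 1/p = 1/0.04760″ = 21.008 pc.
At distance d (pc), an angle of θ arcsec spans θ·d AU: s = 84.0 × 21.008 = 1764.7 AU.
= 1764.7 / 206265 = 0.0085555 pc.

0.00856 pc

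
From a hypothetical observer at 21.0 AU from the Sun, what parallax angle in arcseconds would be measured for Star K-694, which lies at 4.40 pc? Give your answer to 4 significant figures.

p (arcsec) = B (AU) / d (pc).
p = 21.0 / 4.40 = 4.7727 arcsec.

4.773 arcsec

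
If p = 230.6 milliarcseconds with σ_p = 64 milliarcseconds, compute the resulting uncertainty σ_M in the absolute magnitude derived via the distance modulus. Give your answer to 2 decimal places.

σ_M = 0.60 mag

M = m − 5 log₁₀ d + 5 = m + 5 log₁₀ p + 5, so ∂M/∂p = 5/(p ln 10).
σ_M = (5/ln 10) · (σ_p/p) = 2.1715 × 64/230.6 = 2.1715 × 0.27754 = 0.60268.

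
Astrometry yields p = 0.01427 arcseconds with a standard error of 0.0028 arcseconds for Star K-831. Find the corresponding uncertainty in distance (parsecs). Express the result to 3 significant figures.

13.8 pc

d = 1/p, so σ_d = σ_p / p².
σ_d = 0.00280 / (0.01427)² = 0.00280 / 0.00020363 = 13.75 pc.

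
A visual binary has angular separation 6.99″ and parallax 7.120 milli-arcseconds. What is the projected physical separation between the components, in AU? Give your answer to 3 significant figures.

982 AU

d = 1/p = 1/0.007120″ = 140.45 pc.
At distance d (pc), an angle of θ arcsec spans θ·d AU: s = 6.99 × 140.45 = 981.75 AU.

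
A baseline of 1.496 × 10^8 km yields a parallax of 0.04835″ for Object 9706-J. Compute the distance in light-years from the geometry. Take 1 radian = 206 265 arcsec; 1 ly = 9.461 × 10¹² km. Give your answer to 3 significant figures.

θ = 0.04835″ = 0.04835/206265 = 2.3441 × 10^-7 rad.
d = B/θ = (1.496 × 10^8) / (2.3441 × 10^-7) = 6.3820 × 10^14 km = (6.3820 × 10^14) / (9.461 × 10^12) ly = 67.456 ly.

67.5 ly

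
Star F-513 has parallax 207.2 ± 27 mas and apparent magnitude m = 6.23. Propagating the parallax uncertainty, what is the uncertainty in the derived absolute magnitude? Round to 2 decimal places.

M = m − 5 log₁₀ d + 5 = m + 5 log₁₀ p + 5, so ∂M/∂p = 5/(p ln 10).
σ_M = (5/ln 10) · (σ_p/p) = 2.1715 × 27/207.2 = 2.1715 × 0.13031 = 0.28297.

σ_M = 0.28 mag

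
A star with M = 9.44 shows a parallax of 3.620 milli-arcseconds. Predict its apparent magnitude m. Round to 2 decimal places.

d = 1/p = 1/0.003620″ = 276.24 pc.
m − M = 5 log₁₀ d − 5 = 5 log₁₀(276.24) − 5 = 12.2064 − 5 = 7.2064.
m = M + (m − M) = 9.44 + 7.2064 = 16.65.

m = 16.65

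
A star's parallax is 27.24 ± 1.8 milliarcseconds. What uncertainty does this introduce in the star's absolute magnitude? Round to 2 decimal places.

M = m − 5 log₁₀ d + 5 = m + 5 log₁₀ p + 5, so ∂M/∂p = 5/(p ln 10).
σ_M = (5/ln 10) · (σ_p/p) = 2.1715 × 1.8/27.24 = 2.1715 × 0.066079 = 0.14349.

σ_M = 0.14 mag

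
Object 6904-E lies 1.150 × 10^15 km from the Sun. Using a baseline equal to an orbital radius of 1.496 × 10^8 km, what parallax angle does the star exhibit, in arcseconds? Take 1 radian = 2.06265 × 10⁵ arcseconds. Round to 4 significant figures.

θ ≈ B/d = (1.496 × 10^8) / (1.150 × 10^15) = 1.3009 × 10^-7 rad.
In arcseconds: 1.3009 × 10^-7 × 206265 = 0.026833″.

0.02683 arcsec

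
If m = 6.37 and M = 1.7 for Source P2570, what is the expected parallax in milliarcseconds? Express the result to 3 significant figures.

11.6 mas

m − M = 6.37 − 1.7 = 4.67.
d = 10^((m−M)/5 + 1) = 10^1.934 = 85.901 pc.
p = 1/d = 1/85.901 = 0.011641 arcsec = 11.641 mas.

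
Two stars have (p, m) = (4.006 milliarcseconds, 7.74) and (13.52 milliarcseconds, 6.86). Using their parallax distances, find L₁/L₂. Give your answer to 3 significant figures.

L₁/L₂ = 5.06

d₁ = 1/p₁ = 1/0.004006″ = 249.63 pc; d₂ = 1/p₂ = 1/0.01352″ = 73.964 pc.
M₁ = m₁ − 5 log₁₀ d₁ + 5 = 7.74 − 11.9865 + 5 = 0.7535.
M₂ = 6.86 − 9.3451 + 5 = 2.5149.
L₁/L₂ = 10^(0.4(M₂ − M₁)) = 10^(0.4 × 1.7614) = 10^0.70456 = 5.0648.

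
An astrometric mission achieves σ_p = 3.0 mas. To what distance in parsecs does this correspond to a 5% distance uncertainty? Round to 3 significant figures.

16.7 pc

σ_d/d = σ_p/p, so the condition is σ_p/p ≤ 0.05, i.e. p ≥ σ_p/0.05.
p_min = 3.0/0.05 = 60 mas = 0.06 arcsec.
d_max = 1/p_min = 1/0.06 = 16.667 pc.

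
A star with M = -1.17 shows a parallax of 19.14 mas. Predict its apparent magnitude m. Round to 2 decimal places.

m = 2.42

d = 1/p = 1/0.01914″ = 52.247 pc.
m − M = 5 log₁₀ d − 5 = 5 log₁₀(52.247) − 5 = 8.5903 − 5 = 3.5903.
m = M + (m − M) = -1.17 + 3.5903 = 2.42.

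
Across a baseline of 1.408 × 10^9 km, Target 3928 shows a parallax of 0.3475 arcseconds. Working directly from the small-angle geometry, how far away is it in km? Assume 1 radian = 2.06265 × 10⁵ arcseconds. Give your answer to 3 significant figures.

8.36 × 10^14 km

θ = 0.3475″ = 0.3475/206265 = 1.6847 × 10^-6 rad.
d = B/θ = (1.408 × 10^9) / (1.6847 × 10^-6) = 8.3576 × 10^14 km.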